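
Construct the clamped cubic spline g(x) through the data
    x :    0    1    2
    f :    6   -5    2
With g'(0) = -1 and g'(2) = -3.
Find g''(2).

-58

Write σ_i for g''(x_i). With h_i = 1, 1 and divided differences Δ_i = -11, 7, the continuity of g' gives the tridiagonal system
  1·σ_0 + 4·σ_1 + 1·σ_2 = 6(Δ_1 - Δ_0) = 108
Clamped end conditions give two more equations: 2h_0·σ_0 + h_0·σ_1 = 6(Δ_0 - g'(0)) = -60 and h_1·σ_1 + 2h_1·σ_2 = 6(g'(2) - Δ_1) = -60.
Solving the tridiagonal system: σ_0 = -58, σ_1 = 56, σ_2 = -58.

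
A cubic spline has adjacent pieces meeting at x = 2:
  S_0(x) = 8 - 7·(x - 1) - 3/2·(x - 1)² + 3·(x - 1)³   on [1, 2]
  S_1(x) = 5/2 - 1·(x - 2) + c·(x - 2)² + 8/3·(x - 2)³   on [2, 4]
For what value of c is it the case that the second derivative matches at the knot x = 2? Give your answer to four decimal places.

S_0''(x) = -3 + 18·(x - 1), so S_0''(2) = 15. On the right, S_1''(2) = 2c, so c = 15/2.

7.5000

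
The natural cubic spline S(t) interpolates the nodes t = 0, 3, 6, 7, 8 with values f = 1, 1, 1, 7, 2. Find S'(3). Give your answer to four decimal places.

-1.8750

Let σ_i = S''(x_i). Step sizes h_i = 3, 3, 1, 1; slopes of the chords Δ_i = (y_(i+1) - y_i)/h_i = 0, 0, 6, -5.
  3·σ_0 + 12·σ_1 + 3·σ_2 = 6(Δ_1 - Δ_0) = 0
  3·σ_1 + 8·σ_2 + 1·σ_3 = 6(Δ_2 - Δ_1) = 36
  1·σ_2 + 4·σ_3 + 1·σ_4 = 6(Δ_3 - Δ_2) = -66
Natural end conditions: σ_0 = σ_4 = 0.
Forward elimination and back-substitution give σ_0 = 0, σ_1 = -15/8, σ_2 = 15/2, σ_3 = -147/8, σ_4 = 0.
On [3, 6], S'(t) = b_1 + 2c_1·(t - 3) + 3d_1·(t - 3)² with b_1 = Δ_1 - h_1(2σ_1 + σ_2)/6 = -15/8, c_1 = σ_1/2 = -15/16, d_1 = (σ_2 - σ_1)/(6h_1) = 25/48. So S'(3) = -15/8.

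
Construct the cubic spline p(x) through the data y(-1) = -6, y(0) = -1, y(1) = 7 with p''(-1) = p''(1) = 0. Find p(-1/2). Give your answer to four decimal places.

Write σ_i for p''(x_i). With h_i = 1, 1 and divided differences Δ_i = 5, 8, the continuity of p' gives the tridiagonal system
  1·σ_0 + 4·σ_1 + 1·σ_2 = 6(Δ_1 - Δ_0) = 18
Natural end conditions: σ_0 = σ_2 = 0.
Solving: σ_0 = 0, σ_1 = 9/2, σ_2 = 0.
On [-1, 0], p(x) = -6 + 17/4·(x + 1) + 0·(x + 1)² + 3/4·(x + 1)³.
With (x + 1) = 1/2: p(-1/2) = -121/32.

-3.7813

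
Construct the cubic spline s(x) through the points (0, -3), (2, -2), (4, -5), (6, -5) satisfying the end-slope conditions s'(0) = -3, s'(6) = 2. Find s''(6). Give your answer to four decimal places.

2.2667

Write σ_i for s''(x_i). With h_i = 2, 2, 2 and divided differences Δ_i = 1/2, -3/2, 0, the continuity of s' gives the tridiagonal system
  2·σ_0 + 8·σ_1 + 2·σ_2 = 6(Δ_1 - Δ_0) = -12
  2·σ_1 + 8·σ_2 + 2·σ_3 = 6(Δ_2 - Δ_1) = 9
Clamped end conditions give two more equations: 2h_0·σ_0 + h_0·σ_1 = 6(Δ_0 - s'(0)) = 21 and h_2·σ_2 + 2h_2·σ_3 = 6(s'(6) - Δ_2) = 12.
Solving the tridiagonal system: σ_0 = 106/15, σ_1 = -109/30, σ_2 = 22/15, σ_3 = 34/15.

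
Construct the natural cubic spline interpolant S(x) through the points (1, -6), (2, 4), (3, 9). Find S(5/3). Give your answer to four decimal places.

Let M_i = S''(x_i). Step sizes h_i = 1, 1; slopes of the chords Δ_i = (y_(i+1) - y_i)/h_i = 10, 5.
  1·M_0 + 4·M_1 + 1·M_2 = 6(Δ_1 - Δ_0) = -30
Natural end conditions: M_0 = M_2 = 0.
Hence M_0 = 0, M_1 = -15/2, M_2 = 0.
On [1, 2], S(x) = -6 + 45/4·(x - 1) + 0·(x - 1)² - 5/4·(x - 1)³.
With (x - 1) = 2/3: S(5/3) = 61/54.

1.1296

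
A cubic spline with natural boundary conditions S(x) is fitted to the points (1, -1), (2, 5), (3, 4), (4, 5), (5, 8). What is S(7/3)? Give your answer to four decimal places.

5.1257

With σ_i denoting the second derivative at x_i, h_i = 1, 1, 1, 1, and Δ_i = (y_(i+1) − y_i)/h_i = 6, -1, 1, 3:
  1·σ_0 + 4·σ_1 + 1·σ_2 = 6(Δ_1 - Δ_0) = -42
  1·σ_1 + 4·σ_2 + 1·σ_3 = 6(Δ_2 - Δ_1) = 12
  1·σ_2 + 4·σ_3 + 1·σ_4 = 6(Δ_3 - Δ_2) = 12
Natural end conditions: σ_0 = σ_4 = 0.
Forward elimination and back-substitution give σ_0 = 0, σ_1 = -333/28, σ_2 = 39/7, σ_3 = 45/28, σ_4 = 0.
On [2, 3], S(x) = 5 + 57/28·(x - 2) - 333/56·(x - 2)² + 163/56·(x - 2)³.
With (x - 2) = 1/3: S(7/3) = 3875/756.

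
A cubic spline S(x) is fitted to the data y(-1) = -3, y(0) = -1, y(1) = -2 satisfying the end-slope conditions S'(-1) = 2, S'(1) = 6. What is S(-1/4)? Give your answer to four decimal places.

-1.0430

With m_i denoting the second derivative at x_i, h_i = 1, 1, and Δ_i = (y_(i+1) − y_i)/h_i = 2, -1:
  1·m_0 + 4·m_1 + 1·m_2 = 6(Δ_1 - Δ_0) = -18
Clamped end conditions give two more equations: 2h_0·m_0 + h_0·m_1 = 6(Δ_0 - S'(-1)) = 0 and h_1·m_1 + 2h_1·m_2 = 6(S'(1) - Δ_1) = 42.
Solving: m_0 = 13/2, m_1 = -13, m_2 = 55/2.
On [-1, 0], S(x) = -3 + 2·(x + 1) + 13/4·(x + 1)² - 13/4·(x + 1)³.
With (x + 1) = 3/4: S(-1/4) = -267/256.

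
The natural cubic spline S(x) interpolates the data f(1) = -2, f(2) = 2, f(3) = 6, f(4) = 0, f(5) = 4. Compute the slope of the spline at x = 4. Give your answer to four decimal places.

-2.7857

Let M_i = S''(x_i). Step sizes h_i = 1, 1, 1, 1; slopes of the chords Δ_i = (y_(i+1) - y_i)/h_i = 4, 4, -6, 4.
  1·M_0 + 4·M_1 + 1·M_2 = 6(Δ_1 - Δ_0) = 0
  1·M_1 + 4·M_2 + 1·M_3 = 6(Δ_2 - Δ_1) = -60
  1·M_2 + 4·M_3 + 1·M_4 = 6(Δ_3 - Δ_2) = 60
Natural end conditions: M_0 = M_4 = 0.
Solving: M_0 = 0, M_1 = 75/14, M_2 = -150/7, M_3 = 285/14, M_4 = 0.
On [4, 5], S'(x) = b_3 + 2c_3·(x - 4) + 3d_3·(x - 4)² with b_3 = Δ_3 - h_3(2M_3 + M_4)/6 = -39/14, c_3 = M_3/2 = 285/28, d_3 = (M_4 - M_3)/(6h_3) = -95/28. So S'(4) = -39/14.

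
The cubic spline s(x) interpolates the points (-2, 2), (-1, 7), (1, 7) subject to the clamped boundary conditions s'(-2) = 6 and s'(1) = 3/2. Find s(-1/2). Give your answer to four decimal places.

7.6328

With M_i denoting the second derivative at x_i, h_i = 1, 2, and Δ_i = (y_(i+1) − y_i)/h_i = 5, 0:
  1·M_0 + 6·M_1 + 2·M_2 = 6(Δ_1 - Δ_0) = -30
Clamped end conditions give two more equations: 2h_0·M_0 + h_0·M_1 = 6(Δ_0 - s'(-2)) = -6 and h_1·M_1 + 2h_1·M_2 = 6(s'(1) - Δ_1) = 9.
Hence M_0 = 1/2, M_1 = -7, M_2 = 23/4.
On [-1, 1], s(x) = 7 + 11/4·(x + 1) - 7/2·(x + 1)² + 17/16·(x + 1)³.
With (x + 1) = 1/2: s(-1/2) = 977/128.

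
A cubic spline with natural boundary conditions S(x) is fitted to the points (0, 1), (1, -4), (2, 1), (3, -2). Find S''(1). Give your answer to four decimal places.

19.2000

Put M_i = S'' at the i-th knot. Here h = (1, 1, 1) and Δ = (-5, 5, -3), so the interior equations h_(i-1)·M_(i-1) + 2(h_(i-1)+h_i)·M_i + h_i·M_(i+1) = 6(Δ_i − Δ_(i-1)) read
  1·M_0 + 4·M_1 + 1·M_2 = 6(Δ_1 - Δ_0) = 60
  1·M_1 + 4·M_2 + 1·M_3 = 6(Δ_2 - Δ_1) = -48
Natural end conditions: M_0 = M_3 = 0.
Forward elimination and back-substitution give M_0 = 0, M_1 = 96/5, M_2 = -84/5, M_3 = 0.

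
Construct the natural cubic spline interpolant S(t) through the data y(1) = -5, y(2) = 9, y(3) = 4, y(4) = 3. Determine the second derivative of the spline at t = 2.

Write M_i for S''(x_i). With h_i = 1, 1, 1 and divided differences Δ_i = 14, -5, -1, the continuity of S' gives the tridiagonal system
  1·M_0 + 4·M_1 + 1·M_2 = 6(Δ_1 - Δ_0) = -114
  1·M_1 + 4·M_2 + 1·M_3 = 6(Δ_2 - Δ_1) = 24
Natural end conditions: M_0 = M_3 = 0.
Forward elimination and back-substitution give M_0 = 0, M_1 = -32, M_2 = 14, M_3 = 0.

-32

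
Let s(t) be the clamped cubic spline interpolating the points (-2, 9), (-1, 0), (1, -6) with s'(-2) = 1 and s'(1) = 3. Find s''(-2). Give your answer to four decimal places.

-35.3333

With σ_i denoting the second derivative at x_i, h_i = 1, 2, and Δ_i = (y_(i+1) − y_i)/h_i = -9, -3:
  1·σ_0 + 6·σ_1 + 2·σ_2 = 6(Δ_1 - Δ_0) = 36
Clamped end conditions give two more equations: 2h_0·σ_0 + h_0·σ_1 = 6(Δ_0 - s'(-2)) = -60 and h_1·σ_1 + 2h_1·σ_2 = 6(s'(1) - Δ_1) = 36.
Hence σ_0 = -106/3, σ_1 = 32/3, σ_2 = 11/3.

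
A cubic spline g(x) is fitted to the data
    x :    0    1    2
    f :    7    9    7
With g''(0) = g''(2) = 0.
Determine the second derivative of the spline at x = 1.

-6

Write m_i for g''(x_i). With h_i = 1, 1 and divided differences Δ_i = 2, -2, the continuity of g' gives the tridiagonal system
  1·m_0 + 4·m_1 + 1·m_2 = 6(Δ_1 - Δ_0) = -24
Natural end conditions: m_0 = m_2 = 0.
Solving: m_0 = 0, m_1 = -6, m_2 = 0.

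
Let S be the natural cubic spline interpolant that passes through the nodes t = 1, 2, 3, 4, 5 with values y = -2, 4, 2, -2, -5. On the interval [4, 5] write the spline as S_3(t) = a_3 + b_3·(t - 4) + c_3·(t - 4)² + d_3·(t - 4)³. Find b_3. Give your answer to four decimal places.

-3.5357

Let m_i = S''(x_i). Step sizes h_i = 1, 1, 1, 1; slopes of the chords Δ_i = (y_(i+1) - y_i)/h_i = 6, -2, -4, -3.
  1·m_0 + 4·m_1 + 1·m_2 = 6(Δ_1 - Δ_0) = -48
  1·m_1 + 4·m_2 + 1·m_3 = 6(Δ_2 - Δ_1) = -12
  1·m_2 + 4·m_3 + 1·m_4 = 6(Δ_3 - Δ_2) = 6
Natural end conditions: m_0 = m_4 = 0.
Solving the tridiagonal system: m_0 = 0, m_1 = -333/28, m_2 = -3/7, m_3 = 45/28, m_4 = 0.
On [4, 5], with S_3(t) = a_3 + b_3·(t - 4) + c_3·(t - 4)² + d_3·(t - 4)³: c_3 = m_3/2 = 45/56, d_3 = (m_4 - m_3)/(6h_3) = -15/56, b_3 = Δ_3 - h_3(2m_3 + m_4)/6 = -99/28.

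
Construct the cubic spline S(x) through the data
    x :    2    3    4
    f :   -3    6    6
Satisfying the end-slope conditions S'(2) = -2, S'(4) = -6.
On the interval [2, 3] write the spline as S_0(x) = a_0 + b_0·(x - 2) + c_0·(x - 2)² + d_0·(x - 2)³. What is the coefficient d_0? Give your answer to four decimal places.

Put m_i = S'' at the i-th knot. Here h = (1, 1) and Δ = (9, 0), so the interior equations h_(i-1)·m_(i-1) + 2(h_(i-1)+h_i)·m_i + h_i·m_(i+1) = 6(Δ_i − Δ_(i-1)) read
  1·m_0 + 4·m_1 + 1·m_2 = 6(Δ_1 - Δ_0) = -54
Clamped end conditions give two more equations: 2h_0·m_0 + h_0·m_1 = 6(Δ_0 - S'(2)) = 66 and h_1·m_1 + 2h_1·m_2 = 6(S'(4) - Δ_1) = -36.
Forward elimination and back-substitution give m_0 = 89/2, m_1 = -23, m_2 = -13/2.
On [2, 3], with S_0(x) = a_0 + b_0·(x - 2) + c_0·(x - 2)² + d_0·(x - 2)³: c_0 = m_0/2 = 89/4, d_0 = (m_1 - m_0)/(6h_0) = -45/4, b_0 = Δ_0 - h_0(2m_0 + m_1)/6 = -2.

-11.2500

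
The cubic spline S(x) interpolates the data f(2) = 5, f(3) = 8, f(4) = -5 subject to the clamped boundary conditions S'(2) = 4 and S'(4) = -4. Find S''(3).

With m_i denoting the second derivative at x_i, h_i = 1, 1, and Δ_i = (y_(i+1) − y_i)/h_i = 3, -13:
  1·m_0 + 4·m_1 + 1·m_2 = 6(Δ_1 - Δ_0) = -96
Clamped end conditions give two more equations: 2h_0·m_0 + h_0·m_1 = 6(Δ_0 - S'(2)) = -6 and h_1·m_1 + 2h_1·m_2 = 6(S'(4) - Δ_1) = 54.
Solving: m_0 = 17, m_1 = -40, m_2 = 47.

-40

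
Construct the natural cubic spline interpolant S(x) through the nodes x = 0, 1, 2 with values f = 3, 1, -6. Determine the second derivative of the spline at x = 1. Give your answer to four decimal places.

Write σ_i for S''(x_i). With h_i = 1, 1 and divided differences Δ_i = -2, -7, the continuity of S' gives the tridiagonal system
  1·σ_0 + 4·σ_1 + 1·σ_2 = 6(Δ_1 - Δ_0) = -30
Natural end conditions: σ_0 = σ_2 = 0.
Solving: σ_0 = 0, σ_1 = -15/2, σ_2 = 0.

-7.5000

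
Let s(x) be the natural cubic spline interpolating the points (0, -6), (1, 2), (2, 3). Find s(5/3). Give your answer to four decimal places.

Write m_i for s''(x_i). With h_i = 1, 1 and divided differences Δ_i = 8, 1, the continuity of s' gives the tridiagonal system
  1·m_0 + 4·m_1 + 1·m_2 = 6(Δ_1 - Δ_0) = -42
Natural end conditions: m_0 = m_2 = 0.
Forward elimination and back-substitution give m_0 = 0, m_1 = -21/2, m_2 = 0.
On [1, 2], s(x) = 2 + 9/2·(x - 1) - 21/4·(x - 1)² + 7/4·(x - 1)³.
With (x - 1) = 2/3: s(5/3) = 86/27.

3.1852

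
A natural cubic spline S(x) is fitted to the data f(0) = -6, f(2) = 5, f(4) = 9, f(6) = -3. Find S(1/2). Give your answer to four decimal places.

Write m_i for S''(x_i). With h_i = 2, 2, 2 and divided differences Δ_i = 11/2, 2, -6, the continuity of S' gives the tridiagonal system
  2·m_0 + 8·m_1 + 2·m_2 = 6(Δ_1 - Δ_0) = -21
  2·m_1 + 8·m_2 + 2·m_3 = 6(Δ_2 - Δ_1) = -48
Natural end conditions: m_0 = m_3 = 0.
Solving: m_0 = 0, m_1 = -6/5, m_2 = -57/10, m_3 = 0.
On [0, 2], S(x) = -6 + 59/10·x + 0·x² - 1/10·x³.
With x = 1/2: S(1/2) = -49/16.

-3.0625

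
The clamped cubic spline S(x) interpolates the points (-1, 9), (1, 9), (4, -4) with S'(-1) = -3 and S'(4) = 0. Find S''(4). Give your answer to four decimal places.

Put σ_i = S'' at the i-th knot. Here h = (2, 3) and Δ = (0, -13/3), so the interior equations h_(i-1)·σ_(i-1) + 2(h_(i-1)+h_i)·σ_i + h_i·σ_(i+1) = 6(Δ_i − Δ_(i-1)) read
  2·σ_0 + 10·σ_1 + 3·σ_2 = 6(Δ_1 - Δ_0) = -26
Clamped end conditions give two more equations: 2h_0·σ_0 + h_0·σ_1 = 6(Δ_0 - S'(-1)) = 18 and h_1·σ_1 + 2h_1·σ_2 = 6(S'(4) - Δ_1) = 26.
Forward elimination and back-substitution give σ_0 = 77/10, σ_1 = -32/5, σ_2 = 113/15.

7.5333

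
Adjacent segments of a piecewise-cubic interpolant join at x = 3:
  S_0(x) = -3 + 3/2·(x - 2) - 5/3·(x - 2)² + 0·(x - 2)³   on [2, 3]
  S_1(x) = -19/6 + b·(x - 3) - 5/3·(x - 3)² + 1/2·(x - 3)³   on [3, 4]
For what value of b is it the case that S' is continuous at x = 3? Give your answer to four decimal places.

S_0'(x) = 3/2 - 10/3·(x - 2) + 0·(x - 2)², so S_0'(3) = -11/6. On the right, S_1'(3) = b, so b = -11/6.

-1.8333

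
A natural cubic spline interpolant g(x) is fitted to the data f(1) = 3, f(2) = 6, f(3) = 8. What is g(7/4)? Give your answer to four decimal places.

5.3320

With M_i denoting the second derivative at x_i, h_i = 1, 1, and Δ_i = (y_(i+1) − y_i)/h_i = 3, 2:
  1·M_0 + 4·M_1 + 1·M_2 = 6(Δ_1 - Δ_0) = -6
Natural end conditions: M_0 = M_2 = 0.
Solving the tridiagonal system: M_0 = 0, M_1 = -3/2, M_2 = 0.
On [1, 2], g(x) = 3 + 13/4·(x - 1) + 0·(x - 1)² - 1/4·(x - 1)³.
With (x - 1) = 3/4: g(7/4) = 1365/256.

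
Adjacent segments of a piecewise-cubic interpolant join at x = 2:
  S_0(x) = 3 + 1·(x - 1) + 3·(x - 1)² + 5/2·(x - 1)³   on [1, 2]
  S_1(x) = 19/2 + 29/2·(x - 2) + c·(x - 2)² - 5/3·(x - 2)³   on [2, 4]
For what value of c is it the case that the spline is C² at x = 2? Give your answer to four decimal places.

10.5000

S_0''(x) = 6 + 15·(x - 1), so S_0''(2) = 21. On the right, S_1''(2) = 2c, so c = 21/2.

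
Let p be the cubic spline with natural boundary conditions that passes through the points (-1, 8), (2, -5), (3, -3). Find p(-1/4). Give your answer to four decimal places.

3.0801

With M_i denoting the second derivative at x_i, h_i = 3, 1, and Δ_i = (y_(i+1) − y_i)/h_i = -13/3, 2:
  3·M_0 + 8·M_1 + 1·M_2 = 6(Δ_1 - Δ_0) = 38
Natural end conditions: M_0 = M_2 = 0.
Forward elimination and back-substitution give M_0 = 0, M_1 = 19/4, M_2 = 0.
On [-1, 2], p(x) = 8 - 161/24·(x + 1) + 0·(x + 1)² + 19/72·(x + 1)³.
With (x + 1) = 3/4: p(-1/4) = 1577/512.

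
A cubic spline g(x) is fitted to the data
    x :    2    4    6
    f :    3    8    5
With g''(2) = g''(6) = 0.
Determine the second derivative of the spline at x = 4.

With σ_i denoting the second derivative at x_i, h_i = 2, 2, and Δ_i = (y_(i+1) − y_i)/h_i = 5/2, -3/2:
  2·σ_0 + 8·σ_1 + 2·σ_2 = 6(Δ_1 - Δ_0) = -24
Natural end conditions: σ_0 = σ_2 = 0.
Forward elimination and back-substitution give σ_0 = 0, σ_1 = -3, σ_2 = 0.

-3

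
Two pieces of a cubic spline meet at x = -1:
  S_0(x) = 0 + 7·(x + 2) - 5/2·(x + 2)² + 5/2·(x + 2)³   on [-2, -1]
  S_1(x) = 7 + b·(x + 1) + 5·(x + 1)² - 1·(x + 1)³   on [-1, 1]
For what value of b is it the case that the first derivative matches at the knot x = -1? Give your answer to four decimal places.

9.5000

S_0'(x) = 7 - 5·(x + 2) + 15/2·(x + 2)², so S_0'(-1) = 19/2. On the right, S_1'(-1) = b, so b = 19/2.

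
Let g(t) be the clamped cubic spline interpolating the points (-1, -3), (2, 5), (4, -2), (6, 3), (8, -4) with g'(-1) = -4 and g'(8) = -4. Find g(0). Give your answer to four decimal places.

-2.5853

Let M_i = g''(x_i). Step sizes h_i = 3, 2, 2, 2; slopes of the chords Δ_i = (y_(i+1) - y_i)/h_i = 8/3, -7/2, 5/2, -7/2.
  3·M_0 + 10·M_1 + 2·M_2 = 6(Δ_1 - Δ_0) = -37
  2·M_1 + 8·M_2 + 2·M_3 = 6(Δ_2 - Δ_1) = 36
  2·M_2 + 8·M_3 + 2·M_4 = 6(Δ_3 - Δ_2) = -36
Clamped end conditions give two more equations: 2h_0·M_0 + h_0·M_1 = 6(Δ_0 - g'(-1)) = 40 and h_3·M_3 + 2h_3·M_4 = 6(g'(8) - Δ_3) = -3.
Solving the tridiagonal system: M_0 = 507/46, M_1 = -601/69, M_2 = 2351/276, M_3 = -508/69, M_4 = 809/276.
On [-1, 2], g(t) = -3 - 4·(t + 1) + 507/92·(t + 1)² - 2723/2484·(t + 1)³.
With (t + 1) = 1: g(0) = -3211/1242.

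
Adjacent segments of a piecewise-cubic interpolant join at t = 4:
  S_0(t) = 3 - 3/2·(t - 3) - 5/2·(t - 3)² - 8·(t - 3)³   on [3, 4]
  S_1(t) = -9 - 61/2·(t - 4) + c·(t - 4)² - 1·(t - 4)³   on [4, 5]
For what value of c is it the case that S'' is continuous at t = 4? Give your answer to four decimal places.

-26.5000

S_0''(t) = -5 - 48·(t - 3), so S_0''(4) = -53. On the right, S_1''(4) = 2c, so c = -53/2.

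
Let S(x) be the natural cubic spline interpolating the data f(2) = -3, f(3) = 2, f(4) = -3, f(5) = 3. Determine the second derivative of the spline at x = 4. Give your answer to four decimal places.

21.6000

With M_i denoting the second derivative at x_i, h_i = 1, 1, 1, and Δ_i = (y_(i+1) − y_i)/h_i = 5, -5, 6:
  1·M_0 + 4·M_1 + 1·M_2 = 6(Δ_1 - Δ_0) = -60
  1·M_1 + 4·M_2 + 1·M_3 = 6(Δ_2 - Δ_1) = 66
Natural end conditions: M_0 = M_3 = 0.
Hence M_0 = 0, M_1 = -102/5, M_2 = 108/5, M_3 = 0.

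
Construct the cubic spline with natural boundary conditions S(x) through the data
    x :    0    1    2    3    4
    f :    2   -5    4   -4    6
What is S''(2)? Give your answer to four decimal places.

-43.7143

Put σ_i = S'' at the i-th knot. Here h = (1, 1, 1, 1) and Δ = (-7, 9, -8, 10), so the interior equations h_(i-1)·σ_(i-1) + 2(h_(i-1)+h_i)·σ_i + h_i·σ_(i+1) = 6(Δ_i − Δ_(i-1)) read
  1·σ_0 + 4·σ_1 + 1·σ_2 = 6(Δ_1 - Δ_0) = 96
  1·σ_1 + 4·σ_2 + 1·σ_3 = 6(Δ_2 - Δ_1) = -102
  1·σ_2 + 4·σ_3 + 1·σ_4 = 6(Δ_3 - Δ_2) = 108
Natural end conditions: σ_0 = σ_4 = 0.
Solving the tridiagonal system: σ_0 = 0, σ_1 = 489/14, σ_2 = -306/7, σ_3 = 531/14, σ_4 = 0.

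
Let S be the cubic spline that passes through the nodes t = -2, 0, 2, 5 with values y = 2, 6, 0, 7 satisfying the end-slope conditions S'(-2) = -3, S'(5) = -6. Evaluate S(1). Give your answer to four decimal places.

3.0338

Let m_i = S''(x_i). Step sizes h_i = 2, 2, 3; slopes of the chords Δ_i = (y_(i+1) - y_i)/h_i = 2, -3, 7/3.
  2·m_0 + 8·m_1 + 2·m_2 = 6(Δ_1 - Δ_0) = -30
  2·m_1 + 10·m_2 + 3·m_3 = 6(Δ_2 - Δ_1) = 32
Clamped end conditions give two more equations: 2h_0·m_0 + h_0·m_1 = 6(Δ_0 - S'(-2)) = 30 and h_2·m_2 + 2h_2·m_3 = 6(S'(5) - Δ_2) = -50.
Hence m_0 = 443/37, m_1 = -331/37, m_2 = 326/37, m_3 = -1414/111.
On [0, 2], S(t) = 6 + 1/37·t - 331/74·t² + 219/148·t³.
With t = 1: S(1) = 449/148.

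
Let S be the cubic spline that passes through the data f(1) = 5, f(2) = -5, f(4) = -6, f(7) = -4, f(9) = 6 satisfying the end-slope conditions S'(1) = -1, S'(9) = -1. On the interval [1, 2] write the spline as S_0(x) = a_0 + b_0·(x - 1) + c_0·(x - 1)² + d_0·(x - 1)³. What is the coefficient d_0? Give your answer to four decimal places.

8.7381

Write m_i for S''(x_i). With h_i = 1, 2, 3, 2 and divided differences Δ_i = -10, -1/2, 2/3, 5, the continuity of S' gives the tridiagonal system
  1·m_0 + 6·m_1 + 2·m_2 = 6(Δ_1 - Δ_0) = 57
  2·m_1 + 10·m_2 + 3·m_3 = 6(Δ_2 - Δ_1) = 7
  3·m_2 + 10·m_3 + 2·m_4 = 6(Δ_3 - Δ_2) = 26
Clamped end conditions give two more equations: 2h_0·m_0 + h_0·m_1 = 6(Δ_0 - S'(1)) = -54 and h_3·m_3 + 2h_3·m_4 = 6(S'(9) - Δ_3) = -36.
Solving the tridiagonal system: m_0 = -745/21, m_1 = 356/21, m_2 = -97/21, m_3 = 45/7, m_4 = -171/14.
On [1, 2], with S_0(x) = a_0 + b_0·(x - 1) + c_0·(x - 1)² + d_0·(x - 1)³: c_0 = m_0/2 = -745/42, d_0 = (m_1 - m_0)/(6h_0) = 367/42, b_0 = Δ_0 - h_0(2m_0 + m_1)/6 = -1.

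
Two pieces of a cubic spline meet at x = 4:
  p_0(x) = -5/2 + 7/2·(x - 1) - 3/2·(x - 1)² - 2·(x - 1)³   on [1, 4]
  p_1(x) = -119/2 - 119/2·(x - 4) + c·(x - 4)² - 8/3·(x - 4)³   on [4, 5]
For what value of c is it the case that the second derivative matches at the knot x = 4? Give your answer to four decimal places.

-19.5000

p_0''(x) = -3 - 12·(x - 1), so p_0''(4) = -39. On the right, p_1''(4) = 2c, so c = -39/2.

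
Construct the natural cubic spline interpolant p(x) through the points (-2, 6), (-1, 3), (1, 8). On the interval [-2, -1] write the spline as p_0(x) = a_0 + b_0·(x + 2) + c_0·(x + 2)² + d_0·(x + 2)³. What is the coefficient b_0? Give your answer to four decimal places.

-3.9167

With M_i denoting the second derivative at x_i, h_i = 1, 2, and Δ_i = (y_(i+1) − y_i)/h_i = -3, 5/2:
  1·M_0 + 6·M_1 + 2·M_2 = 6(Δ_1 - Δ_0) = 33
Natural end conditions: M_0 = M_2 = 0.
Forward elimination and back-substitution give M_0 = 0, M_1 = 11/2, M_2 = 0.
On [-2, -1], with p_0(x) = a_0 + b_0·(x + 2) + c_0·(x + 2)² + d_0·(x + 2)³: c_0 = M_0/2 = 0, d_0 = (M_1 - M_0)/(6h_0) = 11/12, b_0 = Δ_0 - h_0(2M_0 + M_1)/6 = -47/12.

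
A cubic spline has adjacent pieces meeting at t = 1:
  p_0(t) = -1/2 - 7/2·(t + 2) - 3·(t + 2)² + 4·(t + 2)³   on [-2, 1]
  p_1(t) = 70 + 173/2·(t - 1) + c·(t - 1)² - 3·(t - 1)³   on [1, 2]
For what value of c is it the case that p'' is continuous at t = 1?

p_0''(t) = -6 + 24·(t + 2), so p_0''(1) = 66. On the right, p_1''(1) = 2c, so c = 33.

33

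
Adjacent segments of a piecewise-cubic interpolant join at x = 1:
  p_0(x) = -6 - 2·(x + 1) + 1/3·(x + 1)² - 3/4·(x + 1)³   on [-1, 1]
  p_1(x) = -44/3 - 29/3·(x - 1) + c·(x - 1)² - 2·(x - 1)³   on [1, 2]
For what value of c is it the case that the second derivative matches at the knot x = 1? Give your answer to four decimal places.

-4.1667

p_0''(x) = 2/3 - 9/2·(x + 1), so p_0''(1) = -25/3. On the right, p_1''(1) = 2c, so c = -25/6.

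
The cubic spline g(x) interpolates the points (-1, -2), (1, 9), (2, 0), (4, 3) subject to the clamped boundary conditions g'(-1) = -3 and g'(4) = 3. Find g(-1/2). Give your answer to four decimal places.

-0.8262

With m_i denoting the second derivative at x_i, h_i = 2, 1, 2, and Δ_i = (y_(i+1) − y_i)/h_i = 11/2, -9, 3/2:
  2·m_0 + 6·m_1 + 1·m_2 = 6(Δ_1 - Δ_0) = -87
  1·m_1 + 6·m_2 + 2·m_3 = 6(Δ_2 - Δ_1) = 63
Clamped end conditions give two more equations: 2h_0·m_0 + h_0·m_1 = 6(Δ_0 - g'(-1)) = 51 and h_2·m_2 + 2h_2·m_3 = 6(g'(4) - Δ_2) = 9.
Forward elimination and back-substitution give m_0 = 411/16, m_1 = -207/8, m_2 = 135/8, m_3 = -99/16.
On [-1, 1], g(x) = -2 - 3·(x + 1) + 411/32·(x + 1)² - 275/64·(x + 1)³.
With (x + 1) = 1/2: g(-1/2) = -423/512.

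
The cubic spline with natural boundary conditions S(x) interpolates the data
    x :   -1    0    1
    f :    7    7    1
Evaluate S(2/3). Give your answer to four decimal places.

Let σ_i = S''(x_i). Step sizes h_i = 1, 1; slopes of the chords Δ_i = (y_(i+1) - y_i)/h_i = 0, -6.
  1·σ_0 + 4·σ_1 + 1·σ_2 = 6(Δ_1 - Δ_0) = -36
Natural end conditions: σ_0 = σ_2 = 0.
Forward elimination and back-substitution give σ_0 = 0, σ_1 = -9, σ_2 = 0.
On [0, 1], S(x) = 7 - 3·x - 9/2·x² + 3/2·x³.
With x = 2/3: S(2/3) = 31/9.

3.4444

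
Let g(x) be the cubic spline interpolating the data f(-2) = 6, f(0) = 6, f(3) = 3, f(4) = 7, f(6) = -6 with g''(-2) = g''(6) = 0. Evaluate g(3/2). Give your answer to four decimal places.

2.4352

Put M_i = g'' at the i-th knot. Here h = (2, 3, 1, 2) and Δ = (0, -1, 4, -13/2), so the interior equations h_(i-1)·M_(i-1) + 2(h_(i-1)+h_i)·M_i + h_i·M_(i+1) = 6(Δ_i − Δ_(i-1)) read
  2·M_0 + 10·M_1 + 3·M_2 = 6(Δ_1 - Δ_0) = -6
  3·M_1 + 8·M_2 + 1·M_3 = 6(Δ_2 - Δ_1) = 30
  1·M_2 + 6·M_3 + 2·M_4 = 6(Δ_3 - Δ_2) = -63
Natural end conditions: M_0 = M_4 = 0.
Solving the tridiagonal system: M_0 = 0, M_1 = -1011/416, M_2 = 1269/208, M_3 = -4791/416, M_4 = 0.
On [0, 3], g(x) = 6 - 337/208·x - 1011/832·x² + 91/192·x³.
With x = 3/2: g(3/2) = 16209/6656.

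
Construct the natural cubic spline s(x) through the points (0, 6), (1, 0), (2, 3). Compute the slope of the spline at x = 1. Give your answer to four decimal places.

-1.5000

Put m_i = s'' at the i-th knot. Here h = (1, 1) and Δ = (-6, 3), so the interior equations h_(i-1)·m_(i-1) + 2(h_(i-1)+h_i)·m_i + h_i·m_(i+1) = 6(Δ_i − Δ_(i-1)) read
  1·m_0 + 4·m_1 + 1·m_2 = 6(Δ_1 - Δ_0) = 54
Natural end conditions: m_0 = m_2 = 0.
Solving the tridiagonal system: m_0 = 0, m_1 = 27/2, m_2 = 0.
On [1, 2], s'(x) = b_1 + 2c_1·(x - 1) + 3d_1·(x - 1)² with b_1 = Δ_1 - h_1(2m_1 + m_2)/6 = -3/2, c_1 = m_1/2 = 27/4, d_1 = (m_2 - m_1)/(6h_1) = -9/4. So s'(1) = -3/2.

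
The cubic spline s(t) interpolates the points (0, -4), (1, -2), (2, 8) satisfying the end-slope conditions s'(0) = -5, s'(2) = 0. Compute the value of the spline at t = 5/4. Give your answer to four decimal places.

1.0039

Put σ_i = s'' at the i-th knot. Here h = (1, 1) and Δ = (2, 10), so the interior equations h_(i-1)·σ_(i-1) + 2(h_(i-1)+h_i)·σ_i + h_i·σ_(i+1) = 6(Δ_i − Δ_(i-1)) read
  1·σ_0 + 4·σ_1 + 1·σ_2 = 6(Δ_1 - Δ_0) = 48
Clamped end conditions give two more equations: 2h_0·σ_0 + h_0·σ_1 = 6(Δ_0 - s'(0)) = 42 and h_1·σ_1 + 2h_1·σ_2 = 6(s'(2) - Δ_1) = -60.
Forward elimination and back-substitution give σ_0 = 23/2, σ_1 = 19, σ_2 = -79/2.
On [1, 2], s(t) = -2 + 41/4·(t - 1) + 19/2·(t - 1)² - 39/4·(t - 1)³.
With (t - 1) = 1/4: s(5/4) = 257/256.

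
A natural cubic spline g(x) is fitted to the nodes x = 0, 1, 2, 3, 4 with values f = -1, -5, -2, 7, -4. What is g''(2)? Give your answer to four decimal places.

15.8571

Write σ_i for g''(x_i). With h_i = 1, 1, 1, 1 and divided differences Δ_i = -4, 3, 9, -11, the continuity of g' gives the tridiagonal system
  1·σ_0 + 4·σ_1 + 1·σ_2 = 6(Δ_1 - Δ_0) = 42
  1·σ_1 + 4·σ_2 + 1·σ_3 = 6(Δ_2 - Δ_1) = 36
  1·σ_2 + 4·σ_3 + 1·σ_4 = 6(Δ_3 - Δ_2) = -120
Natural end conditions: σ_0 = σ_4 = 0.
Forward elimination and back-substitution give σ_0 = 0, σ_1 = 183/28, σ_2 = 111/7, σ_3 = -951/28, σ_4 = 0.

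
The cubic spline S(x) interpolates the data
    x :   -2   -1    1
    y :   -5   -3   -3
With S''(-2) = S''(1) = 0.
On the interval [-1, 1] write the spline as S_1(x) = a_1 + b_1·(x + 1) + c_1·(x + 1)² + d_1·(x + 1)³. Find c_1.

-1

Put m_i = S'' at the i-th knot. Here h = (1, 2) and Δ = (2, 0), so the interior equations h_(i-1)·m_(i-1) + 2(h_(i-1)+h_i)·m_i + h_i·m_(i+1) = 6(Δ_i − Δ_(i-1)) read
  1·m_0 + 6·m_1 + 2·m_2 = 6(Δ_1 - Δ_0) = -12
Natural end conditions: m_0 = m_2 = 0.
Hence m_0 = 0, m_1 = -2, m_2 = 0.
On [-1, 1], with S_1(x) = a_1 + b_1·(x + 1) + c_1·(x + 1)² + d_1·(x + 1)³: c_1 = m_1/2 = -1, d_1 = (m_2 - m_1)/(6h_1) = 1/6, b_1 = Δ_1 - h_1(2m_1 + m_2)/6 = 4/3.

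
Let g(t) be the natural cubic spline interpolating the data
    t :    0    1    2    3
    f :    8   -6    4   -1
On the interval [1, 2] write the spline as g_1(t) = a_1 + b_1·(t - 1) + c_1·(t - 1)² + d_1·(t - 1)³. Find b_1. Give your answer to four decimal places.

0.8000

Let M_i = g''(x_i). Step sizes h_i = 1, 1, 1; slopes of the chords Δ_i = (y_(i+1) - y_i)/h_i = -14, 10, -5.
  1·M_0 + 4·M_1 + 1·M_2 = 6(Δ_1 - Δ_0) = 144
  1·M_1 + 4·M_2 + 1·M_3 = 6(Δ_2 - Δ_1) = -90
Natural end conditions: M_0 = M_3 = 0.
Hence M_0 = 0, M_1 = 222/5, M_2 = -168/5, M_3 = 0.
On [1, 2], with g_1(t) = a_1 + b_1·(t - 1) + c_1·(t - 1)² + d_1·(t - 1)³: c_1 = M_1/2 = 111/5, d_1 = (M_2 - M_1)/(6h_1) = -13, b_1 = Δ_1 - h_1(2M_1 + M_2)/6 = 4/5.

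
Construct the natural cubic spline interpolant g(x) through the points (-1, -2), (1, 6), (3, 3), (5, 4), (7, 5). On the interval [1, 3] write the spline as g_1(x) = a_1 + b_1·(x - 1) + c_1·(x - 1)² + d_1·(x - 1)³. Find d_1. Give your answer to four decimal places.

0.6451

Put σ_i = g'' at the i-th knot. Here h = (2, 2, 2, 2) and Δ = (4, -3/2, 1/2, 1/2), so the interior equations h_(i-1)·σ_(i-1) + 2(h_(i-1)+h_i)·σ_i + h_i·σ_(i+1) = 6(Δ_i − Δ_(i-1)) read
  2·σ_0 + 8·σ_1 + 2·σ_2 = 6(Δ_1 - Δ_0) = -33
  2·σ_1 + 8·σ_2 + 2·σ_3 = 6(Δ_2 - Δ_1) = 12
  2·σ_2 + 8·σ_3 + 2·σ_4 = 6(Δ_3 - Δ_2) = 0
Natural end conditions: σ_0 = σ_4 = 0.
Hence σ_0 = 0, σ_1 = -543/112, σ_2 = 81/28, σ_3 = -81/112, σ_4 = 0.
On [1, 3], with g_1(x) = a_1 + b_1·(x - 1) + c_1·(x - 1)² + d_1·(x - 1)³: c_1 = σ_1/2 = -543/224, d_1 = (σ_2 - σ_1)/(6h_1) = 289/448, b_1 = Δ_1 - h_1(2σ_1 + σ_2)/6 = 43/56.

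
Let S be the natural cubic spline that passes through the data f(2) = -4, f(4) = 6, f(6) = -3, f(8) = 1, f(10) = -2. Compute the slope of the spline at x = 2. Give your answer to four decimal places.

Put M_i = S'' at the i-th knot. Here h = (2, 2, 2, 2) and Δ = (5, -9/2, 2, -3/2), so the interior equations h_(i-1)·M_(i-1) + 2(h_(i-1)+h_i)·M_i + h_i·M_(i+1) = 6(Δ_i − Δ_(i-1)) read
  2·M_0 + 8·M_1 + 2·M_2 = 6(Δ_1 - Δ_0) = -57
  2·M_1 + 8·M_2 + 2·M_3 = 6(Δ_2 - Δ_1) = 39
  2·M_2 + 8·M_3 + 2·M_4 = 6(Δ_3 - Δ_2) = -21
Natural end conditions: M_0 = M_4 = 0.
Solving: M_0 = 0, M_1 = -129/14, M_2 = 117/14, M_3 = -33/7, M_4 = 0.
On [2, 4], S'(x) = b_0 + 2c_0·(x - 2) + 3d_0·(x - 2)² with b_0 = Δ_0 - h_0(2M_0 + M_1)/6 = 113/14, c_0 = M_0/2 = 0, d_0 = (M_1 - M_0)/(6h_0) = -43/56. So S'(2) = 113/14.

8.0714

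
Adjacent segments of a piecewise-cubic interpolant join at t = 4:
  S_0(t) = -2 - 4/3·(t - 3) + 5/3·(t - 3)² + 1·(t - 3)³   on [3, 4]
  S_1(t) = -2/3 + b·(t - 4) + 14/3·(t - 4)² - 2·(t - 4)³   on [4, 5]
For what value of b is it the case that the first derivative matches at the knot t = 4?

S_0'(t) = -4/3 + 10/3·(t - 3) + 3·(t - 3)², so S_0'(4) = 5. On the right, S_1'(4) = b, so b = 5.

5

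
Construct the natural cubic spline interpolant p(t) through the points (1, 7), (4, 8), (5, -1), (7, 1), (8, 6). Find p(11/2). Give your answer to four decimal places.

-3.0130

Write m_i for p''(x_i). With h_i = 3, 1, 2, 1 and divided differences Δ_i = 1/3, -9, 1, 5, the continuity of p' gives the tridiagonal system
  3·m_0 + 8·m_1 + 1·m_2 = 6(Δ_1 - Δ_0) = -56
  1·m_1 + 6·m_2 + 2·m_3 = 6(Δ_2 - Δ_1) = 60
  2·m_2 + 6·m_3 + 1·m_4 = 6(Δ_3 - Δ_2) = 24
Natural end conditions: m_0 = m_4 = 0.
Solving: m_0 = 0, m_1 = -1052/125, m_2 = 1416/125, m_3 = 28/125, m_4 = 0.
On [5, 7], p(t) = -1 - 497/75·(t - 5) + 708/125·(t - 5)² - 347/375·(t - 5)³.
With (t - 5) = 1/2: p(11/2) = -3013/1000.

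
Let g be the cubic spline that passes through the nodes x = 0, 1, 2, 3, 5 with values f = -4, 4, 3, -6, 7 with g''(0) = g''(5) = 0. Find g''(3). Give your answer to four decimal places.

17.8256

Put σ_i = g'' at the i-th knot. Here h = (1, 1, 1, 2) and Δ = (8, -1, -9, 13/2), so the interior equations h_(i-1)·σ_(i-1) + 2(h_(i-1)+h_i)·σ_i + h_i·σ_(i+1) = 6(Δ_i − Δ_(i-1)) read
  1·σ_0 + 4·σ_1 + 1·σ_2 = 6(Δ_1 - Δ_0) = -54
  1·σ_1 + 4·σ_2 + 1·σ_3 = 6(Δ_2 - Δ_1) = -48
  1·σ_2 + 6·σ_3 + 2·σ_4 = 6(Δ_3 - Δ_2) = 93
Natural end conditions: σ_0 = σ_4 = 0.
Forward elimination and back-substitution give σ_0 = 0, σ_1 = -861/86, σ_2 = -600/43, σ_3 = 1533/86, σ_4 = 0.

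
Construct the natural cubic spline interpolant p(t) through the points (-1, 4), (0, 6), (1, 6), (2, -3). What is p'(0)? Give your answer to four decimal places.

Let M_i = p''(x_i). Step sizes h_i = 1, 1, 1; slopes of the chords Δ_i = (y_(i+1) - y_i)/h_i = 2, 0, -9.
  1·M_0 + 4·M_1 + 1·M_2 = 6(Δ_1 - Δ_0) = -12
  1·M_1 + 4·M_2 + 1·M_3 = 6(Δ_2 - Δ_1) = -54
Natural end conditions: M_0 = M_3 = 0.
Hence M_0 = 0, M_1 = 2/5, M_2 = -68/5, M_3 = 0.
On [0, 1], p'(t) = b_1 + 2c_1·t + 3d_1·t² with b_1 = Δ_1 - h_1(2M_1 + M_2)/6 = 32/15, c_1 = M_1/2 = 1/5, d_1 = (M_2 - M_1)/(6h_1) = -7/3. So p'(0) = 32/15.

2.1333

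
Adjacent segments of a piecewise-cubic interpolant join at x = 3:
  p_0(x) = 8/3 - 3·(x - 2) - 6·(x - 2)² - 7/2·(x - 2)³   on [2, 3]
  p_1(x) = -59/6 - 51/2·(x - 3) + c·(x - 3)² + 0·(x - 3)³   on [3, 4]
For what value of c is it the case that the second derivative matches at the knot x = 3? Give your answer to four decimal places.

p_0''(x) = -12 - 21·(x - 2), so p_0''(3) = -33. On the right, p_1''(3) = 2c, so c = -33/2.

-16.5000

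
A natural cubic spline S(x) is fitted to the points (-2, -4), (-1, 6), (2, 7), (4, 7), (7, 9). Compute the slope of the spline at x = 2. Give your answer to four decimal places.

-1.4749

Put m_i = S'' at the i-th knot. Here h = (1, 3, 2, 3) and Δ = (10, 1/3, 0, 2/3), so the interior equations h_(i-1)·m_(i-1) + 2(h_(i-1)+h_i)·m_i + h_i·m_(i+1) = 6(Δ_i − Δ_(i-1)) read
  1·m_0 + 8·m_1 + 3·m_2 = 6(Δ_1 - Δ_0) = -58
  3·m_1 + 10·m_2 + 2·m_3 = 6(Δ_2 - Δ_1) = -2
  2·m_2 + 10·m_3 + 3·m_4 = 6(Δ_3 - Δ_2) = 4
Natural end conditions: m_0 = m_4 = 0.
Forward elimination and back-substitution give m_0 = 0, m_1 = -914/113, m_2 = 758/339, m_3 = -16/339, m_4 = 0.
On [2, 4], S'(x) = b_2 + 2c_2·(x - 2) + 3d_2·(x - 2)² with b_2 = Δ_2 - h_2(2m_2 + m_3)/6 = -500/339, c_2 = m_2/2 = 379/339, d_2 = (m_3 - m_2)/(6h_2) = -43/226. So S'(2) = -500/339.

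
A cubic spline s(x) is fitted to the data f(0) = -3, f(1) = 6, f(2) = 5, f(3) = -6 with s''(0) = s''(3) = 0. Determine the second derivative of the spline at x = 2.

With σ_i denoting the second derivative at x_i, h_i = 1, 1, 1, and Δ_i = (y_(i+1) − y_i)/h_i = 9, -1, -11:
  1·σ_0 + 4·σ_1 + 1·σ_2 = 6(Δ_1 - Δ_0) = -60
  1·σ_1 + 4·σ_2 + 1·σ_3 = 6(Δ_2 - Δ_1) = -60
Natural end conditions: σ_0 = σ_3 = 0.
Solving the tridiagonal system: σ_0 = 0, σ_1 = -12, σ_2 = -12, σ_3 = 0.

-12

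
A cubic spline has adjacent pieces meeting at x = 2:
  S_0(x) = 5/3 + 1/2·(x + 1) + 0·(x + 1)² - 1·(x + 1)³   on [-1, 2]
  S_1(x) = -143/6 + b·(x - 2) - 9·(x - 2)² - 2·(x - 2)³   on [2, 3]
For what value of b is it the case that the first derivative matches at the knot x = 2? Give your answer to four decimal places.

-26.5000

S_0'(x) = 1/2 + 0·(x + 1) - 3·(x + 1)², so S_0'(2) = -53/2. On the right, S_1'(2) = b, so b = -53/2.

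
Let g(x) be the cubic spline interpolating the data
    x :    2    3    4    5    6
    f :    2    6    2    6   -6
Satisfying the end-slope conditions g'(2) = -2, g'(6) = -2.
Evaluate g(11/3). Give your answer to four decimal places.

2.8360

Put M_i = g'' at the i-th knot. Here h = (1, 1, 1, 1) and Δ = (4, -4, 4, -12), so the interior equations h_(i-1)·M_(i-1) + 2(h_(i-1)+h_i)·M_i + h_i·M_(i+1) = 6(Δ_i − Δ_(i-1)) read
  1·M_0 + 4·M_1 + 1·M_2 = 6(Δ_1 - Δ_0) = -48
  1·M_1 + 4·M_2 + 1·M_3 = 6(Δ_2 - Δ_1) = 48
  1·M_2 + 4·M_3 + 1·M_4 = 6(Δ_3 - Δ_2) = -96
Clamped end conditions give two more equations: 2h_0·M_0 + h_0·M_1 = 6(Δ_0 - g'(2)) = 36 and h_3·M_3 + 2h_3·M_4 = 6(g'(6) - Δ_3) = 60.
Forward elimination and back-substitution give M_0 = 222/7, M_1 = -192/7, M_2 = 30, M_3 = -312/7, M_4 = 366/7.
On [3, 4], g(x) = 6 + 1/7·(x - 3) - 96/7·(x - 3)² + 67/7·(x - 3)³.
With (x - 3) = 2/3: g(11/3) = 536/189.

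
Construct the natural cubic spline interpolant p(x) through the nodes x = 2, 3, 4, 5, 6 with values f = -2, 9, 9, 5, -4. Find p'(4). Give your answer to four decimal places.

With m_i denoting the second derivative at x_i, h_i = 1, 1, 1, 1, and Δ_i = (y_(i+1) − y_i)/h_i = 11, 0, -4, -9:
  1·m_0 + 4·m_1 + 1·m_2 = 6(Δ_1 - Δ_0) = -66
  1·m_1 + 4·m_2 + 1·m_3 = 6(Δ_2 - Δ_1) = -24
  1·m_2 + 4·m_3 + 1·m_4 = 6(Δ_3 - Δ_2) = -30
Natural end conditions: m_0 = m_4 = 0.
Forward elimination and back-substitution give m_0 = 0, m_1 = -33/2, m_2 = 0, m_3 = -15/2, m_4 = 0.
On [4, 5], p'(x) = b_2 + 2c_2·(x - 4) + 3d_2·(x - 4)² with b_2 = Δ_2 - h_2(2m_2 + m_3)/6 = -11/4, c_2 = m_2/2 = 0, d_2 = (m_3 - m_2)/(6h_2) = -5/4. So p'(4) = -11/4.

-2.7500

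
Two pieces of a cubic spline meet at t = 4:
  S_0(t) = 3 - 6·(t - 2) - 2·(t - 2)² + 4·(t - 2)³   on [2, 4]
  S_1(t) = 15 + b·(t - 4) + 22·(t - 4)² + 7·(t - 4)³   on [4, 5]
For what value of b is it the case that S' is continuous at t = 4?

34

S_0'(t) = -6 - 4·(t - 2) + 12·(t - 2)², so S_0'(4) = 34. On the right, S_1'(4) = b, so b = 34.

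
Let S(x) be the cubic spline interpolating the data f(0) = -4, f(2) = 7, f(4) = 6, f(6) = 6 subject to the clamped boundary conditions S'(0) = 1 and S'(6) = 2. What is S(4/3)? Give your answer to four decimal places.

3.1210

Write m_i for S''(x_i). With h_i = 2, 2, 2 and divided differences Δ_i = 11/2, -1/2, 0, the continuity of S' gives the tridiagonal system
  2·m_0 + 8·m_1 + 2·m_2 = 6(Δ_1 - Δ_0) = -36
  2·m_1 + 8·m_2 + 2·m_3 = 6(Δ_2 - Δ_1) = 3
Clamped end conditions give two more equations: 2h_0·m_0 + h_0·m_1 = 6(Δ_0 - S'(0)) = 27 and h_2·m_2 + 2h_2·m_3 = 6(S'(6) - Δ_2) = 12.
Hence m_0 = 158/15, m_1 = -227/30, m_2 = 26/15, m_3 = 32/15.
On [0, 2], S(x) = -4 + 1·x + 79/15·x² - 181/120·x³.
With x = 4/3: S(4/3) = 1264/405.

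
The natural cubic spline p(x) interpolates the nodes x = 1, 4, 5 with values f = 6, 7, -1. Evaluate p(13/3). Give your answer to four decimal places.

Put σ_i = p'' at the i-th knot. Here h = (3, 1) and Δ = (1/3, -8), so the interior equations h_(i-1)·σ_(i-1) + 2(h_(i-1)+h_i)·σ_i + h_i·σ_(i+1) = 6(Δ_i − Δ_(i-1)) read
  3·σ_0 + 8·σ_1 + 1·σ_2 = 6(Δ_1 - Δ_0) = -50
Natural end conditions: σ_0 = σ_2 = 0.
Solving: σ_0 = 0, σ_1 = -25/4, σ_2 = 0.
On [4, 5], p(x) = 7 - 71/12·(x - 4) - 25/8·(x - 4)² + 25/24·(x - 4)³.
With (x - 4) = 1/3: p(13/3) = 1529/324.

4.7191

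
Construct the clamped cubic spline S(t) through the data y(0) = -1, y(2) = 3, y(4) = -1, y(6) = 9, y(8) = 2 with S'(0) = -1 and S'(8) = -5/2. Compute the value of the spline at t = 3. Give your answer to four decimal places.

Write M_i for S''(x_i). With h_i = 2, 2, 2, 2 and divided differences Δ_i = 2, -2, 5, -7/2, the continuity of S' gives the tridiagonal system
  2·M_0 + 8·M_1 + 2·M_2 = 6(Δ_1 - Δ_0) = -24
  2·M_1 + 8·M_2 + 2·M_3 = 6(Δ_2 - Δ_1) = 42
  2·M_2 + 8·M_3 + 2·M_4 = 6(Δ_3 - Δ_2) = -51
Clamped end conditions give two more equations: 2h_0·M_0 + h_0·M_1 = 6(Δ_0 - S'(0)) = 18 and h_3·M_3 + 2h_3·M_4 = 6(S'(8) - Δ_3) = 6.
Solving the tridiagonal system: M_0 = 33/4, M_1 = -15/2, M_2 = 39/4, M_3 = -21/2, M_4 = 27/4.
On [2, 4], S(t) = 3 - 1/4·(t - 2) - 15/4·(t - 2)² + 23/16·(t - 2)³.
With (t - 2) = 1: S(3) = 7/16.

0.4375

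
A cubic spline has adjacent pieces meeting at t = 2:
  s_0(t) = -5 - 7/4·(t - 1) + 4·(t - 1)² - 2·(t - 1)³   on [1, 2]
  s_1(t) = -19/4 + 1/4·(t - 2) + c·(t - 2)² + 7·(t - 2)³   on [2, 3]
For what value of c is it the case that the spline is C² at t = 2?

-2

s_0''(t) = 8 - 12·(t - 1), so s_0''(2) = -4. On the right, s_1''(2) = 2c, so c = -2.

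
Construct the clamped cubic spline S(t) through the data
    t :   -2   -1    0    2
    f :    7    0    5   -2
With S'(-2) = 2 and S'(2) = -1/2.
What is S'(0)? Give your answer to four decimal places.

With M_i denoting the second derivative at x_i, h_i = 1, 1, 2, and Δ_i = (y_(i+1) − y_i)/h_i = -7, 5, -7/2:
  1·M_0 + 4·M_1 + 1·M_2 = 6(Δ_1 - Δ_0) = 72
  1·M_1 + 6·M_2 + 2·M_3 = 6(Δ_2 - Δ_1) = -51
Clamped end conditions give two more equations: 2h_0·M_0 + h_0·M_1 = 6(Δ_0 - S'(-2)) = -54 and h_2·M_2 + 2h_2·M_3 = 6(S'(2) - Δ_2) = 18.
Forward elimination and back-substitution give M_0 = -482/11, M_1 = 370/11, M_2 = -206/11, M_3 = 305/22.
On [0, 2], S'(t) = b_2 + 2c_2·t + 3d_2·t² with b_2 = Δ_2 - h_2(2M_2 + M_3)/6 = 48/11, c_2 = M_2/2 = -103/11, d_2 = (M_3 - M_2)/(6h_2) = 239/88. So S'(0) = 48/11.

4.3636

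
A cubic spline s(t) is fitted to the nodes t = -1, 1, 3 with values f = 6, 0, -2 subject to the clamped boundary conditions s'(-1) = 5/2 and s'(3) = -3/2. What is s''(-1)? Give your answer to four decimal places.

-10.7500

Let m_i = s''(x_i). Step sizes h_i = 2, 2; slopes of the chords Δ_i = (y_(i+1) - y_i)/h_i = -3, -1.
  2·m_0 + 8·m_1 + 2·m_2 = 6(Δ_1 - Δ_0) = 12
Clamped end conditions give two more equations: 2h_0·m_0 + h_0·m_1 = 6(Δ_0 - s'(-1)) = -33 and h_1·m_1 + 2h_1·m_2 = 6(s'(3) - Δ_1) = -3.
Solving: m_0 = -43/4, m_1 = 5, m_2 = -13/4.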